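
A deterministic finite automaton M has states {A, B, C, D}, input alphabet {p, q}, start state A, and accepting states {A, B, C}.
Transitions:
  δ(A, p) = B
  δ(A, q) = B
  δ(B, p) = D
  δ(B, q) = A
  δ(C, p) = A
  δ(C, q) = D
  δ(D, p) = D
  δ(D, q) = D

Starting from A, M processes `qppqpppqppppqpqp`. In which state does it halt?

A --q--> B
B --p--> D
D --p--> D
D --q--> D
D --p--> D
D --p--> D
D --p--> D
D --q--> D
D --p--> D
D --p--> D
D --p--> D
D --p--> D
D --q--> D
D --p--> D
D --q--> D
D --p--> D

D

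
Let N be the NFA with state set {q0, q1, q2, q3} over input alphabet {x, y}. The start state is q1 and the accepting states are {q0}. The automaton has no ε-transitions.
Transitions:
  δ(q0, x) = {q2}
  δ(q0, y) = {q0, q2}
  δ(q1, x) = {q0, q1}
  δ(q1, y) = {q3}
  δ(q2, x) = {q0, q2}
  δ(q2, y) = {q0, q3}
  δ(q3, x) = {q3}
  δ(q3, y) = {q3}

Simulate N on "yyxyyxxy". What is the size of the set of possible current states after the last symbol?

Start: {q1}
read y: {q3}
read y: {q3}
read x: {q3}
read y: {q3}
read y: {q3}
read x: {q3}
read x: {q3}
read y: {q3}
Final reachable set {q3} has 1 state.

1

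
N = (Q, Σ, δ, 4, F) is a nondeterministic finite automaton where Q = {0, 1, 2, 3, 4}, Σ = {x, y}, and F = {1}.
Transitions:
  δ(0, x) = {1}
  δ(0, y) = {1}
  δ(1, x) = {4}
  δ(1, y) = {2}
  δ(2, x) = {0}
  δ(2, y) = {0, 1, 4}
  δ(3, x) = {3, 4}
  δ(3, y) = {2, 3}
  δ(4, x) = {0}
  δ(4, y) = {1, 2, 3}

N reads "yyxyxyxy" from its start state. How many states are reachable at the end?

3

Start: {4}
read y: {1, 2, 3}
read y: {0, 1, 2, 3, 4}
read x: {0, 1, 3, 4}
read y: {1, 2, 3}
read x: {0, 3, 4}
read y: {1, 2, 3}
read x: {0, 3, 4}
read y: {1, 2, 3}
Final reachable set {1, 2, 3} has 3 states.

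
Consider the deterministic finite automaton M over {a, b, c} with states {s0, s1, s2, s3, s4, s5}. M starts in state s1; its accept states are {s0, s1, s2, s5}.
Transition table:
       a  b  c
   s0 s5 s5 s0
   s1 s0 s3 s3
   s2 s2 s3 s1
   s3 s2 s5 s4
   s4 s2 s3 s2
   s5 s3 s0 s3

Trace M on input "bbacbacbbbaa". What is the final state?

s3

s1 --b--> s3
s3 --b--> s5
s5 --a--> s3
s3 --c--> s4
s4 --b--> s3
s3 --a--> s2
s2 --c--> s1
s1 --b--> s3
s3 --b--> s5
s5 --b--> s0
s0 --a--> s5
s5 --a--> s3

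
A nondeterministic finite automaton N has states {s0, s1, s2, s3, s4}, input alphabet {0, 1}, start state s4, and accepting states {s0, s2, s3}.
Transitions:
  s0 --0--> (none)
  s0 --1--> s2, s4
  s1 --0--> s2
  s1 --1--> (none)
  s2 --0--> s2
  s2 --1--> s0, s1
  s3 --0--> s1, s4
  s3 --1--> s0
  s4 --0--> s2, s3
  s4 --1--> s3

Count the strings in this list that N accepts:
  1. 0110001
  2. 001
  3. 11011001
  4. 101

0110001: accepted
001: accepted
11011001: rejected
101: accepted

3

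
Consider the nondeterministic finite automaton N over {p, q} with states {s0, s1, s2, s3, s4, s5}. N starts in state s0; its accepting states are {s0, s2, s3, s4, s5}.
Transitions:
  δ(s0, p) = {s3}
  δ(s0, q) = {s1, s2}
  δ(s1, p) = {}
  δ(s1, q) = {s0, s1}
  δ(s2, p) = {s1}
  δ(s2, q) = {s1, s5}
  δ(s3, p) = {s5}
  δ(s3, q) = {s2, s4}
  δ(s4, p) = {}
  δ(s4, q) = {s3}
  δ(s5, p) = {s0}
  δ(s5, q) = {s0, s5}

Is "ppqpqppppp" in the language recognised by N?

Start: {s0}
read p: {s3}
read p: {s5}
read q: {s0, s5}
read p: {s0, s3}
read q: {s1, s2, s4}
read p: {s1}
read p: {}
The reachable set is empty and stays empty for the remaining 3 symbols.
Reachable ∩ accepting = {} — empty.

rejected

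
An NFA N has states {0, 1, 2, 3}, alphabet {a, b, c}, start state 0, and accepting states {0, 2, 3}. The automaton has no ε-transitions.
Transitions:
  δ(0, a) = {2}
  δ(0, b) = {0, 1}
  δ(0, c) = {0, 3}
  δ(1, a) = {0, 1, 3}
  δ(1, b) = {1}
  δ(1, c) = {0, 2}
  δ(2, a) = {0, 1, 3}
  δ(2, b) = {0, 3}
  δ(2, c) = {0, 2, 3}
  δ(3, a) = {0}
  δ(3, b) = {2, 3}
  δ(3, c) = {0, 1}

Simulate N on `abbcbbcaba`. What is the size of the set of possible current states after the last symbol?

Start: {0}
read a: {2}
read b: {0, 3}
read b: {0, 1, 2, 3}
read c: {0, 1, 2, 3}
read b: {0, 1, 2, 3}
read b: {0, 1, 2, 3}
read c: {0, 1, 2, 3}
read a: {0, 1, 2, 3}
read b: {0, 1, 2, 3}
read a: {0, 1, 2, 3}
Final reachable set {0, 1, 2, 3} has 4 states.

4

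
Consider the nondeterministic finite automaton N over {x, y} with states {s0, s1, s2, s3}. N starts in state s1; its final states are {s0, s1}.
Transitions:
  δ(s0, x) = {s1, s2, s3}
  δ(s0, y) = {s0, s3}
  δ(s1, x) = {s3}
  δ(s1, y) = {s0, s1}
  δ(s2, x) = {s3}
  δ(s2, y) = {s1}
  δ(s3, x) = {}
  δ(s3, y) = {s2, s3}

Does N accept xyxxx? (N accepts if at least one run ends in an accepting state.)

rejected

Start: {s1}
read x: {s3}
read y: {s2, s3}
read x: {s3}
read x: {}
The reachable set is empty and stays empty for the remaining 1 symbol.
Reachable ∩ accepting = {} — empty.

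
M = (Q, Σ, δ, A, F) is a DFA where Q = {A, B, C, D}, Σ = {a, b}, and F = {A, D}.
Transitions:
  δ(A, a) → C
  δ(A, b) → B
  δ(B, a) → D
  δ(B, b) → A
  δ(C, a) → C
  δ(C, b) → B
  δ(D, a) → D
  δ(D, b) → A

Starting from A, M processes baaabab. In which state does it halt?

B

A --b--> B
B --a--> D
D --a--> D
D --a--> D
D --b--> A
A --a--> C
C --b--> B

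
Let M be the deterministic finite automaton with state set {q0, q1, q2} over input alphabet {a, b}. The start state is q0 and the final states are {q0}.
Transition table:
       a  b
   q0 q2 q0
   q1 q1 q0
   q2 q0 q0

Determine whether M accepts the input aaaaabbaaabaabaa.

accepted

q0 --a--> q2
q2 --a--> q0
q0 --a--> q2
q2 --a--> q0
q0 --a--> q2
q2 --b--> q0
q0 --b--> q0
q0 --a--> q2
q2 --a--> q0
q0 --a--> q2
q2 --b--> q0
q0 --a--> q2
q2 --a--> q0
q0 --b--> q0
q0 --a--> q2
q2 --a--> q0
End in state q0, which is an accepting state.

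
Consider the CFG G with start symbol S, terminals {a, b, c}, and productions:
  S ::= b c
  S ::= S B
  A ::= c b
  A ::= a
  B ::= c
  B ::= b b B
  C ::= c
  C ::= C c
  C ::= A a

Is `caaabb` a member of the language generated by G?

no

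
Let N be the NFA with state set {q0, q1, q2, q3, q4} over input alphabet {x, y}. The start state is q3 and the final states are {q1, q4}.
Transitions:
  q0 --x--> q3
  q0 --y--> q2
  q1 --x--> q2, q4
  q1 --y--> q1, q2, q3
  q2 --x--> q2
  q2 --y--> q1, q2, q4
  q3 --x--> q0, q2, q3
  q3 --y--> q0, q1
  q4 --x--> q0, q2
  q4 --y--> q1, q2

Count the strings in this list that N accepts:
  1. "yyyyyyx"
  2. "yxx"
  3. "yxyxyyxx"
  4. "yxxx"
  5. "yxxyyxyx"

"yyyyyyx": accepted
"yxx": rejected
"yxyxyyxx": rejected
"yxxx": rejected
"yxxyyxyx": accepted

2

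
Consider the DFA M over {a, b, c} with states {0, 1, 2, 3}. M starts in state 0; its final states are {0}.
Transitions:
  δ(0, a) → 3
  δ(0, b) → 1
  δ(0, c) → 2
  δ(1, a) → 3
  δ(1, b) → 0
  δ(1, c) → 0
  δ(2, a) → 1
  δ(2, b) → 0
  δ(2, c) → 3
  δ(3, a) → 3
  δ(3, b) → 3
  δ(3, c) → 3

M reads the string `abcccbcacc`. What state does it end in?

0 --a--> 3
3 --b--> 3
3 --c--> 3
3 --c--> 3
3 --c--> 3
3 --b--> 3
3 --c--> 3
3 --a--> 3
3 --c--> 3
3 --c--> 3

3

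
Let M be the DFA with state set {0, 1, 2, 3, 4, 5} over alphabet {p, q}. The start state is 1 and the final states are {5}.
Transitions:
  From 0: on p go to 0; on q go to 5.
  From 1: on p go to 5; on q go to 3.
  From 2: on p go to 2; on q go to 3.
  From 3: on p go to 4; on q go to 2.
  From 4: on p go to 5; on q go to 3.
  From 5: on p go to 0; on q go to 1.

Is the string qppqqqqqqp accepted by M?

1 --q--> 3
3 --p--> 4
4 --p--> 5
5 --q--> 1
1 --q--> 3
3 --q--> 2
2 --q--> 3
3 --q--> 2
2 --q--> 3
3 --p--> 4
End in state 4, which is not an accepting state.

rejected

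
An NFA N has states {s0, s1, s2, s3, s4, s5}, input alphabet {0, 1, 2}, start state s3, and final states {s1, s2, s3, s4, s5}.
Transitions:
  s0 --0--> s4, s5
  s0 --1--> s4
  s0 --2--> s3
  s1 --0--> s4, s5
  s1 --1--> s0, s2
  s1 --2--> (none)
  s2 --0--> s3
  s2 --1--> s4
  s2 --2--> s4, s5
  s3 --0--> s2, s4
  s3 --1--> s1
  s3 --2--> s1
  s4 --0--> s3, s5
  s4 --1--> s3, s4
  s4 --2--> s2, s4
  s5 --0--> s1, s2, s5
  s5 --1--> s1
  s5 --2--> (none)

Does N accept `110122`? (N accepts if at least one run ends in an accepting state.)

accepted

Start: {s3}
read 1: {s1}
read 1: {s0, s2}
read 0: {s3, s4, s5}
read 1: {s1, s3, s4}
read 2: {s1, s2, s4}
read 2: {s2, s4, s5}
Reachable ∩ accepting = {s2, s4, s5} — nonempty.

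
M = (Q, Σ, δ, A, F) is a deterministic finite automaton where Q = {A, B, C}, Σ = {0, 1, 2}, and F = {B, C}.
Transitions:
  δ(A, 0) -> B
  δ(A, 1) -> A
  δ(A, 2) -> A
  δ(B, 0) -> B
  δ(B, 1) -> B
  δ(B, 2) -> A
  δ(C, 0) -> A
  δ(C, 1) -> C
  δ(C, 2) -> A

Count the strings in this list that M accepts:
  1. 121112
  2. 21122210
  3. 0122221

1

121112: rejected
21122210: accepted
0122221: rejected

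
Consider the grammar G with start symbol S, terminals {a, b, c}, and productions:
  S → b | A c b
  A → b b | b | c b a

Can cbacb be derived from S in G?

yes

S ⇒ Acb ⇒ cbacb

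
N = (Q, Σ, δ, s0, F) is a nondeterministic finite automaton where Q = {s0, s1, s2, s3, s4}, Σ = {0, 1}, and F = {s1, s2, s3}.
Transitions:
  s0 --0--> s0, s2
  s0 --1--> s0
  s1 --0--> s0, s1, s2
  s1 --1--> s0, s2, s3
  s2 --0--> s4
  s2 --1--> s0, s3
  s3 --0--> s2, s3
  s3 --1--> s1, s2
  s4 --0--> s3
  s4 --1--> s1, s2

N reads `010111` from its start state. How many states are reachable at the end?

Start: {s0}
read 0: {s0, s2}
read 1: {s0, s3}
read 0: {s0, s2, s3}
read 1: {s0, s1, s2, s3}
read 1: {s0, s1, s2, s3}
read 1: {s0, s1, s2, s3}
Final reachable set {s0, s1, s2, s3} has 4 states.

4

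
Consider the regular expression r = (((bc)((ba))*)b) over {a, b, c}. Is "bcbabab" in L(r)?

Split as bcbaba·b: ((bc)((ba))*) matches bcbaba and b matches b.

yes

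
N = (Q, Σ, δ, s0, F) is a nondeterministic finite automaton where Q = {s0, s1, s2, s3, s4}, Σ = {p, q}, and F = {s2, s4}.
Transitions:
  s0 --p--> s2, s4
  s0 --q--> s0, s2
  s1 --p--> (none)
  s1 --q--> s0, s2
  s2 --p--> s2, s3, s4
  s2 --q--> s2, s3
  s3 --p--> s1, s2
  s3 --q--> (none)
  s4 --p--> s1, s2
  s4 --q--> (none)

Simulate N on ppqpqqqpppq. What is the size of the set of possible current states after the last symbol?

3

Start: {s0}
read p: {s2, s4}
read p: {s1, s2, s3, s4}
read q: {s0, s2, s3}
read p: {s1, s2, s3, s4}
read q: {s0, s2, s3}
read q: {s0, s2, s3}
read q: {s0, s2, s3}
read p: {s1, s2, s3, s4}
read p: {s1, s2, s3, s4}
read p: {s1, s2, s3, s4}
read q: {s0, s2, s3}
Final reachable set {s0, s2, s3} has 3 states.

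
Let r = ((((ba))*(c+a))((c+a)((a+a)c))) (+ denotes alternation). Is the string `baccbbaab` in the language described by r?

No split of baccbbaab into u·v has (((ba))*(c+a)) matching u and ((c+a)((a+a)c)) matching v.

no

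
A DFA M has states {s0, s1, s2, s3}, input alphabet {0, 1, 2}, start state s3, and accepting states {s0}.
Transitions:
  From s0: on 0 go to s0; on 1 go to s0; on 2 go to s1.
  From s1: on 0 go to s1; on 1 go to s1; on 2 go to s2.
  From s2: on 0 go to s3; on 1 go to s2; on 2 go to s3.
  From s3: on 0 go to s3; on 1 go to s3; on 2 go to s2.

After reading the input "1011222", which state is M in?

s3 --1--> s3
s3 --0--> s3
s3 --1--> s3
s3 --1--> s3
s3 --2--> s2
s2 --2--> s3
s3 --2--> s2

s2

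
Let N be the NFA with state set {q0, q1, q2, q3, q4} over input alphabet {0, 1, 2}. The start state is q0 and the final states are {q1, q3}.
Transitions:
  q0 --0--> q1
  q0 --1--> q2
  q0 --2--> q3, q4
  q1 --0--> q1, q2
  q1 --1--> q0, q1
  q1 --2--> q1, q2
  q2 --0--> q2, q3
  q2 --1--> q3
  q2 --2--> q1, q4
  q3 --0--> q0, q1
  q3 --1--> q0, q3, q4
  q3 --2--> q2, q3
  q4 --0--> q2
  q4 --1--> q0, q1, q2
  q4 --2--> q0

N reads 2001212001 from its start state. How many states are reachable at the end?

Start: {q0}
read 2: {q3, q4}
read 0: {q0, q1, q2}
read 0: {q1, q2, q3}
read 1: {q0, q1, q3, q4}
read 2: {q0, q1, q2, q3, q4}
read 1: {q0, q1, q2, q3, q4}
read 2: {q0, q1, q2, q3, q4}
read 0: {q0, q1, q2, q3}
read 0: {q0, q1, q2, q3}
read 1: {q0, q1, q2, q3, q4}
Final reachable set {q0, q1, q2, q3, q4} has 5 states.

5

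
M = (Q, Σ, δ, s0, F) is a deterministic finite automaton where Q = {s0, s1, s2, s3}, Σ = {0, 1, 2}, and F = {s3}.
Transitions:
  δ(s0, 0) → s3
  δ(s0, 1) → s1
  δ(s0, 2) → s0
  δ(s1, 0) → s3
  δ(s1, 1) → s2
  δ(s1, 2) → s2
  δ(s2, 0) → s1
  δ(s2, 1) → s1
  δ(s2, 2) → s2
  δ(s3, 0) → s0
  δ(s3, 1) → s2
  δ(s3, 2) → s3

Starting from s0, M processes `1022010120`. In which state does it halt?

s1

s0 --1--> s1
s1 --0--> s3
s3 --2--> s3
s3 --2--> s3
s3 --0--> s0
s0 --1--> s1
s1 --0--> s3
s3 --1--> s2
s2 --2--> s2
s2 --0--> s1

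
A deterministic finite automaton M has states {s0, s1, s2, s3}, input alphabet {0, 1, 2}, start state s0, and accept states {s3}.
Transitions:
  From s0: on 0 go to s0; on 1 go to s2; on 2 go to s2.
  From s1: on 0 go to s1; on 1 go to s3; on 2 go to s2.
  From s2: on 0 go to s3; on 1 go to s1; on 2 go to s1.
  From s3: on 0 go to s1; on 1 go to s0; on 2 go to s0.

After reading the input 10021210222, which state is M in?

s2

s0 --1--> s2
s2 --0--> s3
s3 --0--> s1
s1 --2--> s2
s2 --1--> s1
s1 --2--> s2
s2 --1--> s1
s1 --0--> s1
s1 --2--> s2
s2 --2--> s1
s1 --2--> s2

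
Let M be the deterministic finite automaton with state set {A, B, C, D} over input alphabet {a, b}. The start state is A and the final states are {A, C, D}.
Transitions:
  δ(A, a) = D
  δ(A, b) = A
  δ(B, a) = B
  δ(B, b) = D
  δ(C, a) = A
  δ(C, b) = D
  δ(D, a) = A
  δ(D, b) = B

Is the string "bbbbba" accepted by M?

A --b--> A
A --b--> A
A --b--> A
A --b--> A
A --b--> A
A --a--> D
End in state D, which is an accepting state.

accepted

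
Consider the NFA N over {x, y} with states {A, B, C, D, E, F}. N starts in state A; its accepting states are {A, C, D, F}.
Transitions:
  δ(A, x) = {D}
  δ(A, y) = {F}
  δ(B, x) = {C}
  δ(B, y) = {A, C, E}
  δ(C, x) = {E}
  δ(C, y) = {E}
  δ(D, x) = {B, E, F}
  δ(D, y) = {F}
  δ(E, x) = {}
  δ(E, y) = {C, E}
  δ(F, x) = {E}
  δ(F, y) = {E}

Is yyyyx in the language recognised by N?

Start: {A}
read y: {F}
read y: {E}
read y: {C, E}
read y: {C, E}
read x: {E}
Reachable ∩ accepting = {} — empty.

rejected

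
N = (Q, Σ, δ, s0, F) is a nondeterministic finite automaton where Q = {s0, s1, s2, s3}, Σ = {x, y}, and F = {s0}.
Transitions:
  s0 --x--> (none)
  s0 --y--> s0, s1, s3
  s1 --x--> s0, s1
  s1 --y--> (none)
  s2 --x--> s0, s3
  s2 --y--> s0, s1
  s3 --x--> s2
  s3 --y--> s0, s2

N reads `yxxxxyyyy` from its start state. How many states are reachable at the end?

4

Start: {s0}
read y: {s0, s1, s3}
read x: {s0, s1, s2}
read x: {s0, s1, s3}
read x: {s0, s1, s2}
read x: {s0, s1, s3}
read y: {s0, s1, s2, s3}
read y: {s0, s1, s2, s3}
read y: {s0, s1, s2, s3}
read y: {s0, s1, s2, s3}
Final reachable set {s0, s1, s2, s3} has 4 states.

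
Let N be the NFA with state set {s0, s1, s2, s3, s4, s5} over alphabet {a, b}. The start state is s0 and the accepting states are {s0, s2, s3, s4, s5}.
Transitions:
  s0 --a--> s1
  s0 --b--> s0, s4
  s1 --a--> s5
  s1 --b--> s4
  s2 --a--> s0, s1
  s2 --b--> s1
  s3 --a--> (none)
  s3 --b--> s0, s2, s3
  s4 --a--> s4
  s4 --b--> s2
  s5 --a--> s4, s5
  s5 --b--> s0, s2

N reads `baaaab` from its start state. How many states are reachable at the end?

2

Start: {s0}
read b: {s0, s4}
read a: {s1, s4}
read a: {s4, s5}
read a: {s4, s5}
read a: {s4, s5}
read b: {s0, s2}
Final reachable set {s0, s2} has 2 states.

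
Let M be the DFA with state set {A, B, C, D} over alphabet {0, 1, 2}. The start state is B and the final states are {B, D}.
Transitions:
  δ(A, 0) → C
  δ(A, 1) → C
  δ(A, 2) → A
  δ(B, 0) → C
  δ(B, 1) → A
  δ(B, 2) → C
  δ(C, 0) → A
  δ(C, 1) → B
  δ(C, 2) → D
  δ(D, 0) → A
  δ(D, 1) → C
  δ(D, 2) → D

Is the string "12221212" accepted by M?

accepted

B --1--> A
A --2--> A
A --2--> A
A --2--> A
A --1--> C
C --2--> D
D --1--> C
C --2--> D
End in state D, which is an accepting state.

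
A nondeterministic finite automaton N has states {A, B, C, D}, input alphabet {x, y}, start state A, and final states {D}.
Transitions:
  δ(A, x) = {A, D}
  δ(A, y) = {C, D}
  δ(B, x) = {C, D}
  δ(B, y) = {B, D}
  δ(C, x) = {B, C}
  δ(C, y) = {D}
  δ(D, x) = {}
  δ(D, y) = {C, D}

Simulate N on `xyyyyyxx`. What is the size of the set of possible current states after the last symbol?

3

Start: {A}
read x: {A, D}
read y: {C, D}
read y: {C, D}
read y: {C, D}
read y: {C, D}
read y: {C, D}
read x: {B, C}
read x: {B, C, D}
Final reachable set {B, C, D} has 3 states.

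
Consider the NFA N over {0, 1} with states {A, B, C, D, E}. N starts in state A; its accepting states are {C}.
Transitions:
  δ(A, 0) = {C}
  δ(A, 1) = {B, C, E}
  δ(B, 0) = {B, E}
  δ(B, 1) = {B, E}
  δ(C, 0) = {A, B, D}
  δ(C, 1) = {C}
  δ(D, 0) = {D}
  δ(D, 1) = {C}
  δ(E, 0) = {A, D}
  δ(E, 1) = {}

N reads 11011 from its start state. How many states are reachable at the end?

3

Start: {A}
read 1: {B, C, E}
read 1: {B, C, E}
read 0: {A, B, D, E}
read 1: {B, C, E}
read 1: {B, C, E}
Final reachable set {B, C, E} has 3 states.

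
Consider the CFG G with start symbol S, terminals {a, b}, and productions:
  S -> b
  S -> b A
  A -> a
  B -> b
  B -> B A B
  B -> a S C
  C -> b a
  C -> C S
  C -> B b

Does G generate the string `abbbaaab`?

no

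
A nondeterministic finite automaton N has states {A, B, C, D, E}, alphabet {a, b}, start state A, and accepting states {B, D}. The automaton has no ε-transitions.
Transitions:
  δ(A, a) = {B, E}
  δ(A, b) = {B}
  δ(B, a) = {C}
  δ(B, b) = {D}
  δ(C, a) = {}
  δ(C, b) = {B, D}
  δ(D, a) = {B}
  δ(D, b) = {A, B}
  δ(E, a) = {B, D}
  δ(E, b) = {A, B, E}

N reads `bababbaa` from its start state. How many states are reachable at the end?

Start: {A}
read b: {B}
read a: {C}
read b: {B, D}
read a: {B, C}
read b: {B, D}
read b: {A, B, D}
read a: {B, C, E}
read a: {B, C, D}
Final reachable set {B, C, D} has 3 states.

3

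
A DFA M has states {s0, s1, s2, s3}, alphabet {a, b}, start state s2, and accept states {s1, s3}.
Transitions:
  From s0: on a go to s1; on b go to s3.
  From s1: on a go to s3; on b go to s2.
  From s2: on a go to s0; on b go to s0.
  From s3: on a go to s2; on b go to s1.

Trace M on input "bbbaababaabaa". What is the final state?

s1

s2 --b--> s0
s0 --b--> s3
s3 --b--> s1
s1 --a--> s3
s3 --a--> s2
s2 --b--> s0
s0 --a--> s1
s1 --b--> s2
s2 --a--> s0
s0 --a--> s1
s1 --b--> s2
s2 --a--> s0
s0 --a--> s1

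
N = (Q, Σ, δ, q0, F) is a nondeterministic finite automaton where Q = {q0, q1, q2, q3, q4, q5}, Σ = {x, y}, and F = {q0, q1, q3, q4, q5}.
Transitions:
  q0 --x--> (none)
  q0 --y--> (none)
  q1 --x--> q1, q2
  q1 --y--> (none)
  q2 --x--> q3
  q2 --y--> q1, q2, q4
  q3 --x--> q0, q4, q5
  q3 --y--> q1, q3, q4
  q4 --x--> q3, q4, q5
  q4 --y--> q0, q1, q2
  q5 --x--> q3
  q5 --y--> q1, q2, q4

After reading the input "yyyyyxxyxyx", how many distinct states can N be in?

Start: {q0}
read y: {}
The reachable set is empty and stays empty for the remaining 10 symbols.
Final reachable set {} has 0 states.

0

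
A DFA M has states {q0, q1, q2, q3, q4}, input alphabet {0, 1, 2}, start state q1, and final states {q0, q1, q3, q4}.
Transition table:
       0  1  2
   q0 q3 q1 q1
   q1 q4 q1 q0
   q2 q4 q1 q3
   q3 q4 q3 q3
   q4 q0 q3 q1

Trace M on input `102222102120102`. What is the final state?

q1 --1--> q1
q1 --0--> q4
q4 --2--> q1
q1 --2--> q0
q0 --2--> q1
q1 --2--> q0
q0 --1--> q1
q1 --0--> q4
q4 --2--> q1
q1 --1--> q1
q1 --2--> q0
q0 --0--> q3
q3 --1--> q3
q3 --0--> q4
q4 --2--> q1

q1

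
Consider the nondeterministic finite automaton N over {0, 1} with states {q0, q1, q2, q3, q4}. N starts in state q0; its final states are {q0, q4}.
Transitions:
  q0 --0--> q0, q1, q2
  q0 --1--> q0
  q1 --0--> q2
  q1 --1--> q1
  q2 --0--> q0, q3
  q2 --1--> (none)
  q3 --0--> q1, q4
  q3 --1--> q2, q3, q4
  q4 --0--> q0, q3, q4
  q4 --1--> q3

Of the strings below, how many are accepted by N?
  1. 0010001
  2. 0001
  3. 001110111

0010001: accepted
0001: accepted
001110111: accepted

3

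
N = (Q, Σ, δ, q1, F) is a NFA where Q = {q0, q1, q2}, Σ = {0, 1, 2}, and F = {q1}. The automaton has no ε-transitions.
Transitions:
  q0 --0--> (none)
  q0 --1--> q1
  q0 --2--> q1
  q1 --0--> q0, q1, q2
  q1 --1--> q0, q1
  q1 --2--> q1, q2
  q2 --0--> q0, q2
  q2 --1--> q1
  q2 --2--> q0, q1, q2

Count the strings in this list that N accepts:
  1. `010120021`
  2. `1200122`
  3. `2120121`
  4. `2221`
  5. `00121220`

5

`010120021`: accepted
`1200122`: accepted
`2120121`: accepted
`2221`: accepted
`00121220`: accepted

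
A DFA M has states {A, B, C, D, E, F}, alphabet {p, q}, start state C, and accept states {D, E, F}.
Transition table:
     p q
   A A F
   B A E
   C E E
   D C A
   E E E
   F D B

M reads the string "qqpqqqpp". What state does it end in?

E

C --q--> E
E --q--> E
E --p--> E
E --q--> E
E --q--> E
E --q--> E
E --p--> E
E --p--> E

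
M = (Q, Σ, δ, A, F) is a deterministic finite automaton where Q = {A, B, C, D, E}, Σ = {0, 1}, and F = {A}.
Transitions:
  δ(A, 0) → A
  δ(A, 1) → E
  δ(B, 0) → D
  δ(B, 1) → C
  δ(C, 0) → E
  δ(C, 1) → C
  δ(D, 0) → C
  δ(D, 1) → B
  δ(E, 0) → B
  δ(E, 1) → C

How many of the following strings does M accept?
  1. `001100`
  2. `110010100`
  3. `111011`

0

`001100`: rejected
`110010100`: rejected
`111011`: rejected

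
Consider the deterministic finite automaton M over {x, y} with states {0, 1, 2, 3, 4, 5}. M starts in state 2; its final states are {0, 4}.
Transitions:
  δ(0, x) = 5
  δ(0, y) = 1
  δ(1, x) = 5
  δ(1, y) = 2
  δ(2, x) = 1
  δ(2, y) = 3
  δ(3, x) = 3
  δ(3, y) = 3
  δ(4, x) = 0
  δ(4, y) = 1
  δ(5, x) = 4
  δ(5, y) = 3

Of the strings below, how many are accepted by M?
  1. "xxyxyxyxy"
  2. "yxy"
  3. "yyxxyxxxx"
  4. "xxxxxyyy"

0

"xxyxyxyxy": rejected
"yxy": rejected
"yyxxyxxxx": rejected
"xxxxxyyy": rejected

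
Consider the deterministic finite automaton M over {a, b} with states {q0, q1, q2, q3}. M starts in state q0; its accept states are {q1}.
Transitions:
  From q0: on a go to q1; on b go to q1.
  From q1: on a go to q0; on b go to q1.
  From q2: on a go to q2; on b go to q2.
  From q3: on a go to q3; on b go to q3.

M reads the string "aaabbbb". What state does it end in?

q0 --a--> q1
q1 --a--> q0
q0 --a--> q1
q1 --b--> q1
q1 --b--> q1
q1 --b--> q1
q1 --b--> q1

q1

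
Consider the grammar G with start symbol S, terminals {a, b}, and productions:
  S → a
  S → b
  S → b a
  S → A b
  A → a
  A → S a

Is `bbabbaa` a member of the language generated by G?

no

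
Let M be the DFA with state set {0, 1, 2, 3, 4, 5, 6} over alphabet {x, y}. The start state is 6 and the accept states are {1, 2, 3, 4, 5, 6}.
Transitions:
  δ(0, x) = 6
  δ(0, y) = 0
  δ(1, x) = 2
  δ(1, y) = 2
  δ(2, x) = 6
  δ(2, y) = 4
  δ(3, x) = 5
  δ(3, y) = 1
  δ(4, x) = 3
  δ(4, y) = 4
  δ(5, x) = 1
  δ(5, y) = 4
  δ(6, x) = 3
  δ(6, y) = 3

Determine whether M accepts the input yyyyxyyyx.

6 --y--> 3
3 --y--> 1
1 --y--> 2
2 --y--> 4
4 --x--> 3
3 --y--> 1
1 --y--> 2
2 --y--> 4
4 --x--> 3
End in state 3, which is an accepting state.

accepted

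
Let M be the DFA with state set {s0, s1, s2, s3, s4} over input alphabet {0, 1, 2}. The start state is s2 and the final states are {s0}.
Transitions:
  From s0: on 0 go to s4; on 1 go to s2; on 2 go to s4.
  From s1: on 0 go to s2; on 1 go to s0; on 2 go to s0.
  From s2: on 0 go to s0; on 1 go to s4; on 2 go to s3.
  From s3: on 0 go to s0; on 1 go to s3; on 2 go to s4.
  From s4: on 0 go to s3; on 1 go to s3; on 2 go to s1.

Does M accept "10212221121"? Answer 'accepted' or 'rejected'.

s2 --1--> s4
s4 --0--> s3
s3 --2--> s4
s4 --1--> s3
s3 --2--> s4
s4 --2--> s1
s1 --2--> s0
s0 --1--> s2
s2 --1--> s4
s4 --2--> s1
s1 --1--> s0
End in state s0, which is an accepting state.

accepted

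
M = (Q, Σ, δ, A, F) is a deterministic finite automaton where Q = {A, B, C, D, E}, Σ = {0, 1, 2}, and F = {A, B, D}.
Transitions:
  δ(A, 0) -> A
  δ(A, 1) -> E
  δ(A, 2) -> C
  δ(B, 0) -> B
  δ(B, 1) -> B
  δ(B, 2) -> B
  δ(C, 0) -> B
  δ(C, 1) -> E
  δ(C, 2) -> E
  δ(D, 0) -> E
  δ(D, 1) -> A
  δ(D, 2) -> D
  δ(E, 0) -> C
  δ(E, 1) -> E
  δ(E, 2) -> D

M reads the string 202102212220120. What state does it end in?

B

A --2--> C
C --0--> B
B --2--> B
B --1--> B
B --0--> B
B --2--> B
B --2--> B
B --1--> B
B --2--> B
B --2--> B
B --2--> B
B --0--> B
B --1--> B
B --2--> B
B --0--> B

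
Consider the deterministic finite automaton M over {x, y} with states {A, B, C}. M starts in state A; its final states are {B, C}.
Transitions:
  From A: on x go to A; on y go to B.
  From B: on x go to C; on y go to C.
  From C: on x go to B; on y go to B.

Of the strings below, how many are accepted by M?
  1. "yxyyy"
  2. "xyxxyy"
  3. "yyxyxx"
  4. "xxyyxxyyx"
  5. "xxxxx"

"yxyyy": accepted
"xyxxyy": accepted
"yyxyxx": accepted
"xxyyxxyyx": accepted
"xxxxx": rejected

4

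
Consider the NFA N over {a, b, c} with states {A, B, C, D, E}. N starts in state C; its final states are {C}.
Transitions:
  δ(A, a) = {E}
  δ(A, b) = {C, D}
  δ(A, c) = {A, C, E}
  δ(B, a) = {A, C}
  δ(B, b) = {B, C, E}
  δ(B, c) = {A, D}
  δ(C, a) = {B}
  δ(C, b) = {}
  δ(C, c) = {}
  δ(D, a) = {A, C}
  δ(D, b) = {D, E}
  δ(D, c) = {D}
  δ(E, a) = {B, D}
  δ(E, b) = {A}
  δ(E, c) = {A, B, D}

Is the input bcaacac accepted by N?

rejected

Start: {C}
read b: {}
The reachable set is empty and stays empty for the remaining 6 symbols.
Reachable ∩ accepting = {} — empty.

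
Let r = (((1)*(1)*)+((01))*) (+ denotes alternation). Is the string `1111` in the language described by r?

yes

The left alternative ((1)*(1)*) matches 1111.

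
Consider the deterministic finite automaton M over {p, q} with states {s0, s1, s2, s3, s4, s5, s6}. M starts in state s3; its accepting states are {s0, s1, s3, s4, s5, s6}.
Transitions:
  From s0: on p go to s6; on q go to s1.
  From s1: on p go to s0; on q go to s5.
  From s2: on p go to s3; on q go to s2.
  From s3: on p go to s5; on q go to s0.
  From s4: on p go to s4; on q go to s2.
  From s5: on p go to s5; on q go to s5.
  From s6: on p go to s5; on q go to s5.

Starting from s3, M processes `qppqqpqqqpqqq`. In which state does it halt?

s3 --q--> s0
s0 --p--> s6
s6 --p--> s5
s5 --q--> s5
s5 --q--> s5
s5 --p--> s5
s5 --q--> s5
s5 --q--> s5
s5 --q--> s5
s5 --p--> s5
s5 --q--> s5
s5 --q--> s5
s5 --q--> s5

s5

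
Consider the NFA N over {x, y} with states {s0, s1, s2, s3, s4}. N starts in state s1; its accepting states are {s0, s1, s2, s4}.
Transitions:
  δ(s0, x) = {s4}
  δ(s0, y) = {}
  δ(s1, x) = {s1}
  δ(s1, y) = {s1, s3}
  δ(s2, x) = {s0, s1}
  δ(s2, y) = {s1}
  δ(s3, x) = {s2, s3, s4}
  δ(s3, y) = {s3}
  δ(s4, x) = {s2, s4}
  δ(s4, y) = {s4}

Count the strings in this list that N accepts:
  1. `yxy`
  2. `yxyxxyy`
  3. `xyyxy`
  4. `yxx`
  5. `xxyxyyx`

5

`yxy`: accepted
`yxyxxyy`: accepted
`xyyxy`: accepted
`yxx`: accepted
`xxyxyyx`: accepted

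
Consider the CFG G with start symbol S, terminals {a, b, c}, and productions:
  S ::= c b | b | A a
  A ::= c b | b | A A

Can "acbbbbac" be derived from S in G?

no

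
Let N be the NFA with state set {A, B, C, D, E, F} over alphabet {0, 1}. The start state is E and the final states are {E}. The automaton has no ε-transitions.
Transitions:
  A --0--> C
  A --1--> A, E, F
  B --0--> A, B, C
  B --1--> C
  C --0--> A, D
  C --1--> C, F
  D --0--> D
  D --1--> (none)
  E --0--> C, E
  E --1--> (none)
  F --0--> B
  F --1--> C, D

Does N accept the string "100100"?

rejected

Start: {E}
read 1: {}
The reachable set is empty and stays empty for the remaining 5 symbols.
Reachable ∩ accepting = {} — empty.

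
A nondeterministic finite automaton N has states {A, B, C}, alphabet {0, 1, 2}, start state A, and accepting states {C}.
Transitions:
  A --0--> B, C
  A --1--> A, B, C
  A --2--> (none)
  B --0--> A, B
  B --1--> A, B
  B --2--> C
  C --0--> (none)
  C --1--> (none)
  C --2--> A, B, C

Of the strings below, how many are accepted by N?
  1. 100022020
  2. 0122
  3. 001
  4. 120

100022020: accepted
0122: accepted
001: accepted
120: accepted

4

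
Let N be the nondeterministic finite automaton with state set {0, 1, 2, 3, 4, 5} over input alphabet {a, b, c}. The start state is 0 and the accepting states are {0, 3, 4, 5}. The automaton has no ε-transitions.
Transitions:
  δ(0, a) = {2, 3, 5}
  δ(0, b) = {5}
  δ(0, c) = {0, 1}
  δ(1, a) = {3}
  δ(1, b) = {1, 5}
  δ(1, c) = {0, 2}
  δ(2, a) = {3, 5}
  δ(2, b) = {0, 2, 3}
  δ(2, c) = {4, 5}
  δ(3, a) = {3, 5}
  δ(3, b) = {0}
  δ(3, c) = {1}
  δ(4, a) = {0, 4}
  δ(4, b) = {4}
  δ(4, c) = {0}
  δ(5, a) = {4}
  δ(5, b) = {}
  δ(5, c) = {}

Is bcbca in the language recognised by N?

rejected

Start: {0}
read b: {5}
read c: {}
The reachable set is empty and stays empty for the remaining 3 symbols.
Reachable ∩ accepting = {} — empty.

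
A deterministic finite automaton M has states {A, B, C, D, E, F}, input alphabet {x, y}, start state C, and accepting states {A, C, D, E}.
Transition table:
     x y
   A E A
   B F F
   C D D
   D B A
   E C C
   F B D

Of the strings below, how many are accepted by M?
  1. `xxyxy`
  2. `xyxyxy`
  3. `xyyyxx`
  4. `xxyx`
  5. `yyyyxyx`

`xxyxy`: rejected
`xyxyxy`: accepted
`xyyyxx`: accepted
`xxyx`: rejected
`yyyyxyx`: accepted

3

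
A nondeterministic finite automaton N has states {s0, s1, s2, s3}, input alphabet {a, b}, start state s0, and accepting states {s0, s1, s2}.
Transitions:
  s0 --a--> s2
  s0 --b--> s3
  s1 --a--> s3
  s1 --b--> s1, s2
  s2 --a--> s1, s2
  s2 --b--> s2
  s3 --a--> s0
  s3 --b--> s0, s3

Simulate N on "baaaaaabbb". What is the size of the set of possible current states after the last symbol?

Start: {s0}
read b: {s3}
read a: {s0}
read a: {s2}
read a: {s1, s2}
read a: {s1, s2, s3}
read a: {s0, s1, s2, s3}
read a: {s0, s1, s2, s3}
read b: {s0, s1, s2, s3}
read b: {s0, s1, s2, s3}
read b: {s0, s1, s2, s3}
Final reachable set {s0, s1, s2, s3} has 4 states.

4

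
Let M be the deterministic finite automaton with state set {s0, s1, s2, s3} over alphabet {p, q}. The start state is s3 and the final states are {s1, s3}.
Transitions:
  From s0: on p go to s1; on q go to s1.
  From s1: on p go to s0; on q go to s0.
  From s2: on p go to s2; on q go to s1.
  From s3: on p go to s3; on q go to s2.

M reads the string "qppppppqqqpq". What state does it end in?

s1

s3 --q--> s2
s2 --p--> s2
s2 --p--> s2
s2 --p--> s2
s2 --p--> s2
s2 --p--> s2
s2 --p--> s2
s2 --q--> s1
s1 --q--> s0
s0 --q--> s1
s1 --p--> s0
s0 --q--> s1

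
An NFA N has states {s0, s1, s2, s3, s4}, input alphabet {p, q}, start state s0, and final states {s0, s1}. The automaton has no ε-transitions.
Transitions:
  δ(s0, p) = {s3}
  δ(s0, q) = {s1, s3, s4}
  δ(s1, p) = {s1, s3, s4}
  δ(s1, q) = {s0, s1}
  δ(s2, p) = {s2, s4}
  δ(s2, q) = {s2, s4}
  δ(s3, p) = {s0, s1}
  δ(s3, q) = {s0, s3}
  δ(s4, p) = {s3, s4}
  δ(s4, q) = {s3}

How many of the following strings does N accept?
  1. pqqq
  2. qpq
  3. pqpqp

3

pqqq: accepted
qpq: accepted
pqpqp: accepted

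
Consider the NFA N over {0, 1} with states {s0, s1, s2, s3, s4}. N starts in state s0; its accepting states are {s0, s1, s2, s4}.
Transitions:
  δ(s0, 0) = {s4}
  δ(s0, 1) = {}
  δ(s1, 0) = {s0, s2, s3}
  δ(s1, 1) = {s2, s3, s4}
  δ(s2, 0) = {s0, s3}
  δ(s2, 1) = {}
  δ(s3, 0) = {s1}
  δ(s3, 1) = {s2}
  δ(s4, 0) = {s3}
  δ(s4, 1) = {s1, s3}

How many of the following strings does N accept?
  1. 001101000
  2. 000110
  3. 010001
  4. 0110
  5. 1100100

001101000: rejected
000110: accepted
010001: accepted
0110: accepted
1100100: rejected

3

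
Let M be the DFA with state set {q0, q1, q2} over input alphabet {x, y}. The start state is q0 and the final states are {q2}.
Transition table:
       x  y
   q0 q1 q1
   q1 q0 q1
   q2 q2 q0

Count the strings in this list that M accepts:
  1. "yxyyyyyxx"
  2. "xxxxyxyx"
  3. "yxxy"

"yxyyyyyxx": rejected
"xxxxyxyx": rejected
"yxxy": rejected

0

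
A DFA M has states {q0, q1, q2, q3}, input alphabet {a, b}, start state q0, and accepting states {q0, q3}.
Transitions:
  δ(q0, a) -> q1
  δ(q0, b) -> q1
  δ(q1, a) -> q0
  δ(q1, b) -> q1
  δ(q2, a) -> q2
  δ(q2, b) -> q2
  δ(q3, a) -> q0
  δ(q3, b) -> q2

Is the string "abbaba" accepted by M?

accepted

q0 --a--> q1
q1 --b--> q1
q1 --b--> q1
q1 --a--> q0
q0 --b--> q1
q1 --a--> q0
End in state q0, which is an accepting state.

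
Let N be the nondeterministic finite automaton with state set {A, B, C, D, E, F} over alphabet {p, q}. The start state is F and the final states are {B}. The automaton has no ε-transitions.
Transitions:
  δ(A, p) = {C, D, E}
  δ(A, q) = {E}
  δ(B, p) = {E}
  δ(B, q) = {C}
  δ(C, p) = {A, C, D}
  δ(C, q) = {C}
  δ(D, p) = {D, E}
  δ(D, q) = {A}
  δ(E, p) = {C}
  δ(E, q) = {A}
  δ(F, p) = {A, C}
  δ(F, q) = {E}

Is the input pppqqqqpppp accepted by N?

rejected

Start: {F}
read p: {A, C}
read p: {A, C, D, E}
read p: {A, C, D, E}
read q: {A, C, E}
read q: {A, C, E}
read q: {A, C, E}
read q: {A, C, E}
read p: {A, C, D, E}
read p: {A, C, D, E}
read p: {A, C, D, E}
read p: {A, C, D, E}
Reachable ∩ accepting = {} — empty.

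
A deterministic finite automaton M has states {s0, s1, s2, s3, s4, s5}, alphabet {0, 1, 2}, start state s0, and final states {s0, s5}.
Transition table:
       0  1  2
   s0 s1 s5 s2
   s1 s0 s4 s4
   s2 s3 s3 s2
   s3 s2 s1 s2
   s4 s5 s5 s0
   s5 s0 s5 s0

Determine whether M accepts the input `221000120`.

s0 --2--> s2
s2 --2--> s2
s2 --1--> s3
s3 --0--> s2
s2 --0--> s3
s3 --0--> s2
s2 --1--> s3
s3 --2--> s2
s2 --0--> s3
End in state s3, which is not an accepting state.

rejected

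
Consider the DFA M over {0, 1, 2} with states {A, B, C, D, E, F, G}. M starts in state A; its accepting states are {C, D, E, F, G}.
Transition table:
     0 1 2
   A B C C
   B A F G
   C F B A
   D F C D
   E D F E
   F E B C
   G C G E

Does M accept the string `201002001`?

rejected

A --2--> C
C --0--> F
F --1--> B
B --0--> A
A --0--> B
B --2--> G
G --0--> C
C --0--> F
F --1--> B
End in state B, which is not an accepting state.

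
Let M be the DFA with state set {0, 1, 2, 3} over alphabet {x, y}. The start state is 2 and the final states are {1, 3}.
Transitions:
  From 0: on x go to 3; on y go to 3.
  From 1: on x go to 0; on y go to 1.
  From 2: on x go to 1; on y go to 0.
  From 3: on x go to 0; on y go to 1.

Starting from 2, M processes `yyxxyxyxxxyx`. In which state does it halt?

2 --y--> 0
0 --y--> 3
3 --x--> 0
0 --x--> 3
3 --y--> 1
1 --x--> 0
0 --y--> 3
3 --x--> 0
0 --x--> 3
3 --x--> 0
0 --y--> 3
3 --x--> 0

0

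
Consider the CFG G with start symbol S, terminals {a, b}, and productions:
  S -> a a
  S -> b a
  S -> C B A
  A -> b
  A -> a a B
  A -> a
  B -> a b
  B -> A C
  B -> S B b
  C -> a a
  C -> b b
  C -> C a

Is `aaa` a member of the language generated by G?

no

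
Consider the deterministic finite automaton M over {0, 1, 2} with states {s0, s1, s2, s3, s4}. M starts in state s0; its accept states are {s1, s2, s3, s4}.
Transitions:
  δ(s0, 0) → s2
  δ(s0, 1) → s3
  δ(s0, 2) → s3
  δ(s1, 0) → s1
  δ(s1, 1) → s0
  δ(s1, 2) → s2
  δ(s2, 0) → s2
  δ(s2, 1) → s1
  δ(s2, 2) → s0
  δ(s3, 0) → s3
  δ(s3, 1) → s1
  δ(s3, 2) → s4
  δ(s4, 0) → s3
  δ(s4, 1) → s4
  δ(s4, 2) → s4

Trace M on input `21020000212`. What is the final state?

s0 --2--> s3
s3 --1--> s1
s1 --0--> s1
s1 --2--> s2
s2 --0--> s2
s2 --0--> s2
s2 --0--> s2
s2 --0--> s2
s2 --2--> s0
s0 --1--> s3
s3 --2--> s4

s4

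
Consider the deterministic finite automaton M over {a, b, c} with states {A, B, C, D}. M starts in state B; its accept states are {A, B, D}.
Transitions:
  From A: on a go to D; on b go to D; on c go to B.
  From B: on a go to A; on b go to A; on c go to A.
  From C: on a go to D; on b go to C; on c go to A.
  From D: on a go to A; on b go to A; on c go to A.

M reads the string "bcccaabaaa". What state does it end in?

B --b--> A
A --c--> B
B --c--> A
A --c--> B
B --a--> A
A --a--> D
D --b--> A
A --a--> D
D --a--> A
A --a--> D

D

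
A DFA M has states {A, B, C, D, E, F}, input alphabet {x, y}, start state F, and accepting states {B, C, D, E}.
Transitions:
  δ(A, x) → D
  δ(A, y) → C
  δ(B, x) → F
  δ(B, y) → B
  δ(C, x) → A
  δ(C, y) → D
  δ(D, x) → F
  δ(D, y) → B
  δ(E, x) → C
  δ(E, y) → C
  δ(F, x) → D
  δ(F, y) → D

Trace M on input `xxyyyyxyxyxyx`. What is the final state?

F --x--> D
D --x--> F
F --y--> D
D --y--> B
B --y--> B
B --y--> B
B --x--> F
F --y--> D
D --x--> F
F --y--> D
D --x--> F
F --y--> D
D --x--> F

F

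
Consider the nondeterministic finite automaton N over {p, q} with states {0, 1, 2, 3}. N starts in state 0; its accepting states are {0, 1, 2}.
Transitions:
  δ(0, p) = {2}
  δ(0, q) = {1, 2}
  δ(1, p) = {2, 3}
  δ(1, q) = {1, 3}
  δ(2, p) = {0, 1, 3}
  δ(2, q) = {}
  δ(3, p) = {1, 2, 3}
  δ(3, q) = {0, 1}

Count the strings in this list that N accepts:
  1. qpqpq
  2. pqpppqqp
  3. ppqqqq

2

qpqpq: accepted
pqpppqqp: rejected
ppqqqq: accepted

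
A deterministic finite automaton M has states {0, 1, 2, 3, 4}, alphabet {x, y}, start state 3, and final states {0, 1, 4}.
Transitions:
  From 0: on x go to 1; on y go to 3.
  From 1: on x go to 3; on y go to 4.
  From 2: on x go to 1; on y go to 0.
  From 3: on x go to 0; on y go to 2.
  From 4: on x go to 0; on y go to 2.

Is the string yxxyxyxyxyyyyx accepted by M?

accepted

3 --y--> 2
2 --x--> 1
1 --x--> 3
3 --y--> 2
2 --x--> 1
1 --y--> 4
4 --x--> 0
0 --y--> 3
3 --x--> 0
0 --y--> 3
3 --y--> 2
2 --y--> 0
0 --y--> 3
3 --x--> 0
End in state 0, which is an accepting state.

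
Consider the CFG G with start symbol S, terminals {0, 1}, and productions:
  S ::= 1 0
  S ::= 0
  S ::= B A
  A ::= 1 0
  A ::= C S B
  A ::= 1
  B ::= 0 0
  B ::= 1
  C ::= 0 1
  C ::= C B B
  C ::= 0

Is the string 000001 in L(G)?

no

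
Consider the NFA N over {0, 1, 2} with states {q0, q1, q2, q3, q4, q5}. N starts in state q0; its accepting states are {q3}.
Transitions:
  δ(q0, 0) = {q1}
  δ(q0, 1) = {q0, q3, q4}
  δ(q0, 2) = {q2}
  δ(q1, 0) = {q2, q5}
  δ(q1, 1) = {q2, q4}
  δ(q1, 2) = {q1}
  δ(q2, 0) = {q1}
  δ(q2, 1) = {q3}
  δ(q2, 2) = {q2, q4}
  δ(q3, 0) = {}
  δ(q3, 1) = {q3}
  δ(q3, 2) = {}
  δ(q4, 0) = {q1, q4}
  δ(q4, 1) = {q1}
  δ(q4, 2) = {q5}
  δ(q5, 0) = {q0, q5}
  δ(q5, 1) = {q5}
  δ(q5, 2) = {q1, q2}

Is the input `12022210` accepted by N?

rejected

Start: {q0}
read 1: {q0, q3, q4}
read 2: {q2, q5}
read 0: {q0, q1, q5}
read 2: {q1, q2}
read 2: {q1, q2, q4}
read 2: {q1, q2, q4, q5}
read 1: {q1, q2, q3, q4, q5}
read 0: {q0, q1, q2, q4, q5}
Reachable ∩ accepting = {} — empty.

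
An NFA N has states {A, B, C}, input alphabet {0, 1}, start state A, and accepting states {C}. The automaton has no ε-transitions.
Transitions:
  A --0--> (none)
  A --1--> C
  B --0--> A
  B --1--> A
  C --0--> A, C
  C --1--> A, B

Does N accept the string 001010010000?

rejected

Start: {A}
read 0: {}
The reachable set is empty and stays empty for the remaining 11 symbols.
Reachable ∩ accepting = {} — empty.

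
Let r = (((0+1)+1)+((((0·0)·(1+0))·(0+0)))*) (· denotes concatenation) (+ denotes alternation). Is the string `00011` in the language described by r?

Neither ((0+1)+1) nor ((((0·0)·(1+0))·(0+0)))* matches 00011.

no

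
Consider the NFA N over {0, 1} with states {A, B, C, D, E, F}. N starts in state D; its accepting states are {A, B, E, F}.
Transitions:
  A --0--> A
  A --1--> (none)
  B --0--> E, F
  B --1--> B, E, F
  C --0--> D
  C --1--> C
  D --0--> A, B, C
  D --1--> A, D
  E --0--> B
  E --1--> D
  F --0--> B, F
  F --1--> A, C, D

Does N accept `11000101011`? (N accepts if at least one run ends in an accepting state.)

accepted

Start: {D}
read 1: {A, D}
read 1: {A, D}
read 0: {A, B, C}
read 0: {A, D, E, F}
read 0: {A, B, C, F}
read 1: {A, B, C, D, E, F}
read 0: {A, B, C, D, E, F}
read 1: {A, B, C, D, E, F}
read 0: {A, B, C, D, E, F}
read 1: {A, B, C, D, E, F}
read 1: {A, B, C, D, E, F}
Reachable ∩ accepting = {A, B, E, F} — nonempty.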